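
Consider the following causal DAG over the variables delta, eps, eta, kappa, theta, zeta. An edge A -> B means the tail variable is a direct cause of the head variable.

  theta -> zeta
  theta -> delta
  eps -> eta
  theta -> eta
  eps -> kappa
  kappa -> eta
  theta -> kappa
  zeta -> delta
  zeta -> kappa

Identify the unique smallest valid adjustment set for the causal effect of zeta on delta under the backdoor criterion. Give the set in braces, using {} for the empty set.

{theta}

Variables eligible for adjustment (non-descendants of zeta, excluding zeta and delta): {eps, theta}.
Backdoor paths from zeta to delta:
  P1: zeta <- theta -> delta
The empty set is not sufficient: P1 (zeta <- theta -> delta) has no collider blocking it and no conditioned non-collider, so it is open.
Try {theta}:
  P1: blocked at fork node theta ∈ conditioning set.
{theta} contains no descendant of zeta and blocks every backdoor path.
No other singleton works — e.g. {eps} leaves P1 open — so {theta} is the unique smallest valid adjustment set.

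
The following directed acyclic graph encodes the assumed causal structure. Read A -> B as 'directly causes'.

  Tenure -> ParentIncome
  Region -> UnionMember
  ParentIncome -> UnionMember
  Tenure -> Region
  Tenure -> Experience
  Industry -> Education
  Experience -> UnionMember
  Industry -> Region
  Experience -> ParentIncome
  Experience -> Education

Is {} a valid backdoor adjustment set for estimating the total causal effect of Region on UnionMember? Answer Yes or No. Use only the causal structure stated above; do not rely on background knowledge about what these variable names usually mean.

Backdoor paths from Region to UnionMember (paths whose first edge points into Region):
  P1: Region <- Tenure -> Experience -> ParentIncome -> UnionMember
  P2: Region <- Tenure -> Experience -> UnionMember
  P3: Region <- Tenure -> ParentIncome <- Experience -> UnionMember
  P4: Region <- Tenure -> ParentIncome -> UnionMember
  P5: Region <- Industry -> Education <- Experience <- Tenure -> ParentIncome -> UnionMember
  P6: Region <- Industry -> Education <- Experience -> ParentIncome -> UnionMember
  P7: Region <- Industry -> Education <- Experience -> UnionMember
Condition 1 (no descendant of Region in the set): holds — descendants of Region are {UnionMember}; none are in {}.
Condition 2 (every backdoor path blocked by {}):
  P1: open — no interior node is in the conditioning set.
  P2: open — no interior node is in the conditioning set.
  P3: blocked at collider ParentIncome (neither it nor any descendant is in the conditioning set).
  P4: open — no interior node is in the conditioning set.
  P5: blocked at collider Education (neither it nor any descendant is in the conditioning set).
  P6: blocked at collider Education (neither it nor any descendant is in the conditioning set).
  P7: blocked at collider Education (neither it nor any descendant is in the conditioning set).
{} does not satisfy the backdoor criterion.

No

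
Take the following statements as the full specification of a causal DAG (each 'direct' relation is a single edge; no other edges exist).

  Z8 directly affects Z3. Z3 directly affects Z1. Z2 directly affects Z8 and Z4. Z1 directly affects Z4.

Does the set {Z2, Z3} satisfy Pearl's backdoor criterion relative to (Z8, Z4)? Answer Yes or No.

Backdoor paths from Z8 to Z4 (paths whose first edge points into Z8):
  P1: Z8 <- Z2 -> Z4
Condition 1 (no descendant of Z8 in the set): FAILS — Z3 is a descendant of Z8.
Condition 2 (every backdoor path blocked by {Z2, Z3}):
  P1: blocked at fork node Z2 ∈ conditioning set.
{Z2, Z3} does not satisfy the backdoor criterion.

No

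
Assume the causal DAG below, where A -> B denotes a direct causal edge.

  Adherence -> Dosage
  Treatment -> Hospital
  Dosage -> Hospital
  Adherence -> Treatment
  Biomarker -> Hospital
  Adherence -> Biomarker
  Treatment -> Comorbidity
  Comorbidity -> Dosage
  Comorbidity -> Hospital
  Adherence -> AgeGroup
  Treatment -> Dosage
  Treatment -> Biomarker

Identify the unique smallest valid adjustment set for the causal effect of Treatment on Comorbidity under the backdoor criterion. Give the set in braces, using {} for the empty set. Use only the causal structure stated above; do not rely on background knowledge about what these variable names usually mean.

{}

Variables eligible for adjustment (non-descendants of Treatment, excluding Treatment and Comorbidity): {Adherence, AgeGroup}.
Backdoor paths from Treatment to Comorbidity:
  P1: Treatment <- Adherence -> Biomarker -> Hospital <- Comorbidity
  P2: Treatment <- Adherence -> Biomarker -> Hospital <- Dosage <- Comorbidity
  P3: Treatment <- Adherence -> Dosage <- Comorbidity
  P4: Treatment <- Adherence -> Dosage -> Hospital <- Comorbidity
Each backdoor path contains an unconditioned collider, so every path is already blocked with the empty conditioning set:
  P1: blocked at collider Hospital (neither it nor any descendant is in the conditioning set).
  P2: blocked at collider Hospital (neither it nor any descendant is in the conditioning set).
  P3: blocked at collider Dosage (neither it nor any descendant is in the conditioning set).
  P4: blocked at collider Hospital (neither it nor any descendant is in the conditioning set).
The empty set is therefore the unique smallest valid set.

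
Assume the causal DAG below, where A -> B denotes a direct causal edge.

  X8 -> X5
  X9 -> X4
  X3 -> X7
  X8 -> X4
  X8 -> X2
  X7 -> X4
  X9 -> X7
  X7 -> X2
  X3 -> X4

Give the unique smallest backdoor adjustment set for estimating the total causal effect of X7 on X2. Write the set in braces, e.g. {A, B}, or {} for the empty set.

{}

Variables eligible for adjustment (non-descendants of X7, excluding X7 and X2): {X3, X5, X8, X9}.
Backdoor paths from X7 to X2:
  P1: X7 <- X9 -> X4 <- X8 -> X2
  P2: X7 <- X3 -> X4 <- X8 -> X2
Each backdoor path contains an unconditioned collider, so every path is already blocked with the empty conditioning set:
  P1: blocked at collider X4 (neither it nor any descendant is in the conditioning set).
  P2: blocked at collider X4 (neither it nor any descendant is in the conditioning set).
The empty set is therefore the unique smallest valid set.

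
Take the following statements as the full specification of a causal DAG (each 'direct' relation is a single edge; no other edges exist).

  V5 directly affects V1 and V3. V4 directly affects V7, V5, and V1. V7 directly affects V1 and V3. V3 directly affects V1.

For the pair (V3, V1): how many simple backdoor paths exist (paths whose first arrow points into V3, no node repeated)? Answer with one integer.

A backdoor path from V3 to V1 is any simple undirected path whose first edge points into V3 (i.e. leaves V3 via a parent).
Parents of V3: {V5, V7}.
Enumerating:
  P1: V3 <- V7 <- V4 -> V5 -> V1
  P2: V3 <- V7 <- V4 -> V1
  P3: V3 <- V7 -> V1
  P4: V3 <- V5 <- V4 -> V7 -> V1
  P5: V3 <- V5 <- V4 -> V1
  P6: V3 <- V5 -> V1
That exhausts the simple backdoor paths. Count: 6.

6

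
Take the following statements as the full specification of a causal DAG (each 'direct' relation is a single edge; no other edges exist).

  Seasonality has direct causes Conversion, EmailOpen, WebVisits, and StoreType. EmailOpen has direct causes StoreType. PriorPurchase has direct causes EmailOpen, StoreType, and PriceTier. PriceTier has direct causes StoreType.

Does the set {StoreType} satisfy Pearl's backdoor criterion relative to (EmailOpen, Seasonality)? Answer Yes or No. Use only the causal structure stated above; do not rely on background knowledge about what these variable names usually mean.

Yes

Backdoor paths from EmailOpen to Seasonality (paths whose first edge points into EmailOpen):
  P1: EmailOpen <- StoreType -> Seasonality
Condition 1 (no descendant of EmailOpen in the set): holds — descendants of EmailOpen are {PriorPurchase, Seasonality}; none are in {StoreType}.
Condition 2 (every backdoor path blocked by {StoreType}):
  P1: blocked at fork node StoreType ∈ conditioning set.
{StoreType} satisfies the backdoor criterion.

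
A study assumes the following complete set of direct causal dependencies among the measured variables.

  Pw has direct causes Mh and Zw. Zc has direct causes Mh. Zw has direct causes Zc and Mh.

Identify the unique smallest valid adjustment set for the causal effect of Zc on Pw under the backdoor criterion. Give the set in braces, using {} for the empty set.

Variables eligible for adjustment (non-descendants of Zc, excluding Zc and Pw): {Mh}.
Backdoor paths from Zc to Pw:
  P1: Zc <- Mh -> Zw -> Pw
  P2: Zc <- Mh -> Pw
The empty set is not sufficient: P1 (Zc <- Mh -> Zw -> Pw) has no collider blocking it and no conditioned non-collider, so it is open.
Try {Mh}:
  P1: blocked at fork node Mh ∈ conditioning set.
  P2: blocked at fork node Mh ∈ conditioning set.
{Mh} contains no descendant of Zc and blocks every backdoor path.
{Mh} is the unique smallest valid adjustment set.

{Mh}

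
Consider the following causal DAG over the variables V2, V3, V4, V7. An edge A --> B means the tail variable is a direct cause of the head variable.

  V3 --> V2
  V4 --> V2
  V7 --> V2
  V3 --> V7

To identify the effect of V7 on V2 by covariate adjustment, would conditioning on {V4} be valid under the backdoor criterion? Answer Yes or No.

No

Backdoor paths from V7 to V2 (paths whose first edge points into V7):
  P1: V7 <- V3 -> V2
Condition 1 (no descendant of V7 in the set): holds — descendants of V7 are {V2}; none are in {V4}.
Condition 2 (every backdoor path blocked by {V4}):
  P1: open — no interior node is in the conditioning set.
{V4} does not satisfy the backdoor criterion.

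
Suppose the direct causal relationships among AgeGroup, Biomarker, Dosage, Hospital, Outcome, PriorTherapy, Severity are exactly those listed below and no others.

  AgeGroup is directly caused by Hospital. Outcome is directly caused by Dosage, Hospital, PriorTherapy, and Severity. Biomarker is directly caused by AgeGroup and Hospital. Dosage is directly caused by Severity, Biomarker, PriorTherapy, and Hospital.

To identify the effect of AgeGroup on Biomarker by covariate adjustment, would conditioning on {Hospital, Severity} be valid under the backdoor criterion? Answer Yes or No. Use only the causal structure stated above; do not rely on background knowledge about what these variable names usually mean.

Yes

Backdoor paths from AgeGroup to Biomarker (paths whose first edge points into AgeGroup):
  P1: AgeGroup <- Hospital -> Biomarker
  P2: AgeGroup <- Hospital -> Dosage <- Biomarker
  P3: AgeGroup <- Hospital -> Outcome <- Severity -> Dosage <- Biomarker
  P4: AgeGroup <- Hospital -> Outcome <- PriorTherapy -> Dosage <- Biomarker
  P5: AgeGroup <- Hospital -> Outcome <- Dosage <- Biomarker
Condition 1 (no descendant of AgeGroup in the set): holds — descendants of AgeGroup are {Biomarker, Dosage, Outcome}; none are in {Hospital, Severity}.
Condition 2 (every backdoor path blocked by {Hospital, Severity}):
  P1: blocked at fork node Hospital ∈ conditioning set.
  P2: blocked at fork node Hospital ∈ conditioning set.
  P3: blocked at fork node Hospital ∈ conditioning set.
  P4: blocked at fork node Hospital ∈ conditioning set.
  P5: blocked at fork node Hospital ∈ conditioning set.
{Hospital, Severity} satisfies the backdoor criterion.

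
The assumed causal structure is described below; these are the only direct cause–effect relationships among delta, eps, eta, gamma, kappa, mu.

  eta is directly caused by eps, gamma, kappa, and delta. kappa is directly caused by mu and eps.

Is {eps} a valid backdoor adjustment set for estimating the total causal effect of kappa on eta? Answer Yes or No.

Backdoor paths from kappa to eta (paths whose first edge points into kappa):
  P1: kappa <- eps -> eta
Condition 1 (no descendant of kappa in the set): holds — descendants of kappa are {eta}; none are in {eps}.
Condition 2 (every backdoor path blocked by {eps}):
  P1: blocked at fork node eps ∈ conditioning set.
{eps} satisfies the backdoor criterion.

Yes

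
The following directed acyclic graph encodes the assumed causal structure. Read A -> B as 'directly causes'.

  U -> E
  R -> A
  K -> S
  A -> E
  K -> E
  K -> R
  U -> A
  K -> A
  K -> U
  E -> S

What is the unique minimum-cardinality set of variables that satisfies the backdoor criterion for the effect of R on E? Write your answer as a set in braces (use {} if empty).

Variables eligible for adjustment (non-descendants of R, excluding R and E): {K, U}.
Backdoor paths from R to E:
  P1: R <- K -> U -> A -> E
  P2: R <- K -> U -> E
  P3: R <- K -> A <- U -> E
  P4: R <- K -> A -> E
  P5: R <- K -> E
  P6: R <- K -> S <- E
The empty set is not sufficient: P1 (R <- K -> U -> A -> E) has no collider blocking it and no conditioned non-collider, so it is open.
Try {K}:
  P1: blocked at fork node K ∈ conditioning set.
  P2: blocked at fork node K ∈ conditioning set.
  P3: blocked at fork node K ∈ conditioning set.
  P4: blocked at fork node K ∈ conditioning set.
  P5: blocked at fork node K ∈ conditioning set.
  P6: blocked at fork node K ∈ conditioning set.
{K} contains no descendant of R and blocks every backdoor path.
No other singleton works — e.g. {U} leaves P4 open — so {K} is the unique smallest valid adjustment set.

{K}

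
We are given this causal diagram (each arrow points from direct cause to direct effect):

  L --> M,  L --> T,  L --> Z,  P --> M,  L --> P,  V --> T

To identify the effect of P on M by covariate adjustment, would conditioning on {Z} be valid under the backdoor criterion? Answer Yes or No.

Backdoor paths from P to M (paths whose first edge points into P):
  P1: P <- L -> M
Condition 1 (no descendant of P in the set): holds — descendants of P are {M}; none are in {Z}.
Condition 2 (every backdoor path blocked by {Z}):
  P1: open — no interior node is in the conditioning set.
{Z} does not satisfy the backdoor criterion.

No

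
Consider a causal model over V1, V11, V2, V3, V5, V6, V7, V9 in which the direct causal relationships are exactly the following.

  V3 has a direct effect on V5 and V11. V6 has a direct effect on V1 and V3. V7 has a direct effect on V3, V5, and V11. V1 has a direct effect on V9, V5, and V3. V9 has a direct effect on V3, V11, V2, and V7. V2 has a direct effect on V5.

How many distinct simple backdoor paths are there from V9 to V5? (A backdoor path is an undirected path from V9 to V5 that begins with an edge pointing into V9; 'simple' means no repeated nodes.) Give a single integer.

7

A backdoor path from V9 to V5 is any simple undirected path whose first edge points into V9 (i.e. leaves V9 via a parent).
Parents of V9: {V1}.
Enumerating:
  P1: V9 <- V1 <- V6 -> V3 <- V7 -> V5
  P2: V9 <- V1 <- V6 -> V3 -> V11 <- V7 -> V5
  P3: V9 <- V1 <- V6 -> V3 -> V5
  P4: V9 <- V1 -> V3 <- V7 -> V5
  P5: V9 <- V1 -> V3 -> V11 <- V7 -> V5
  P6: V9 <- V1 -> V3 -> V5
  P7: V9 <- V1 -> V5
That exhausts the simple backdoor paths. Count: 7.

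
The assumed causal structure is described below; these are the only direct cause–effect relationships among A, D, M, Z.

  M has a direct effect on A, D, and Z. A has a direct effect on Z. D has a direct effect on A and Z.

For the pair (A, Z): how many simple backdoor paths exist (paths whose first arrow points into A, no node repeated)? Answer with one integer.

A backdoor path from A to Z is any simple undirected path whose first edge points into A (i.e. leaves A via a parent).
Parents of A: {D, M}.
Enumerating:
  P1: A <- M -> D -> Z
  P2: A <- M -> Z
  P3: A <- D <- M -> Z
  P4: A <- D -> Z
That exhausts the simple backdoor paths. Count: 4.

4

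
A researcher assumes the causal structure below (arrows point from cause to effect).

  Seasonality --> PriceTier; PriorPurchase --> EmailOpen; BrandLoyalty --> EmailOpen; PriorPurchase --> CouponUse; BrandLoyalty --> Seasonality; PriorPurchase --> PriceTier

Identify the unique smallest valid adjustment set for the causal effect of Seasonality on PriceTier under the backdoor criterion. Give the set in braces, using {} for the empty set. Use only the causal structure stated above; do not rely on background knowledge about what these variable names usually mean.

Variables eligible for adjustment (non-descendants of Seasonality, excluding Seasonality and PriceTier): {BrandLoyalty, CouponUse, EmailOpen, PriorPurchase}.
Backdoor paths from Seasonality to PriceTier:
  P1: Seasonality <- BrandLoyalty -> EmailOpen <- PriorPurchase -> PriceTier
Each backdoor path contains an unconditioned collider, so every path is already blocked with the empty conditioning set:
  P1: blocked at collider EmailOpen (neither it nor any descendant is in the conditioning set).
The empty set is therefore the unique smallest valid set.

{}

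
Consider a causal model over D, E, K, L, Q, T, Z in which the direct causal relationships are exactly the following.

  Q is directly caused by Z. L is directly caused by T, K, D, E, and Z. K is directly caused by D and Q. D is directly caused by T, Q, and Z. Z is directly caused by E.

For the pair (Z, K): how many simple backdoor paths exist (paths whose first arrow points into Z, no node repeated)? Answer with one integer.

A backdoor path from Z to K is any simple undirected path whose first edge points into Z (i.e. leaves Z via a parent).
Parents of Z: {E}.
Enumerating:
  P1: Z <- E -> L <- T -> D <- Q -> K
  P2: Z <- E -> L <- T -> D -> K
  P3: Z <- E -> L <- D <- Q -> K
  P4: Z <- E -> L <- D -> K
  P5: Z <- E -> L <- K
That exhausts the simple backdoor paths. Count: 5.

5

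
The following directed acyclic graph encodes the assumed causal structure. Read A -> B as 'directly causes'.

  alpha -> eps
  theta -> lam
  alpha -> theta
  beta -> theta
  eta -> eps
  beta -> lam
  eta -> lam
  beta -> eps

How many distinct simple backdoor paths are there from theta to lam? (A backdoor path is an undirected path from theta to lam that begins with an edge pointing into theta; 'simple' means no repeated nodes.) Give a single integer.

A backdoor path from theta to lam is any simple undirected path whose first edge points into theta (i.e. leaves theta via a parent).
Parents of theta: {alpha, beta}.
Enumerating:
  P1: theta <- alpha -> eps <- beta -> lam
  P2: theta <- alpha -> eps <- eta -> lam
  P3: theta <- beta -> eps <- eta -> lam
  P4: theta <- beta -> lam
That exhausts the simple backdoor paths. Count: 4.

4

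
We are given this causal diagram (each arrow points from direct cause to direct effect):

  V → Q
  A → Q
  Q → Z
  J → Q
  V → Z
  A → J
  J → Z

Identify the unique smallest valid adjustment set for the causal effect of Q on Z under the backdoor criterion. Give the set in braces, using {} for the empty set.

Variables eligible for adjustment (non-descendants of Q, excluding Q and Z): {A, J, V}.
Backdoor paths from Q to Z:
  P1: Q <- V -> Z
  P2: Q <- A -> J -> Z
  P3: Q <- J -> Z
The empty set is not sufficient: P1 (Q <- V -> Z) has no collider blocking it and no conditioned non-collider, so it is open.
Try {J, V}:
  P1: blocked at fork node V ∈ conditioning set.
  P2: blocked at chain node J ∈ conditioning set.
  P3: blocked at fork node J ∈ conditioning set.
{J, V} contains no descendant of Q and blocks every backdoor path.
Every element of {J, V} is needed (dropping J leaves P2 open; dropping V leaves P1 open), so no proper subset is valid.
Among all size-2 subsets of the eligible variables, only {J, V} blocks every backdoor path, so it is the unique smallest valid adjustment set.

{J, V}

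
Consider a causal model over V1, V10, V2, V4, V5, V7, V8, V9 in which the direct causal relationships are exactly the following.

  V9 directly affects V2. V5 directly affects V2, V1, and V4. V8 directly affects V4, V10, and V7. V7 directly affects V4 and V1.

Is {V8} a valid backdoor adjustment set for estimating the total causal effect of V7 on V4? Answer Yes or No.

Backdoor paths from V7 to V4 (paths whose first edge points into V7):
  P1: V7 <- V8 -> V4
Condition 1 (no descendant of V7 in the set): holds — descendants of V7 are {V1, V4}; none are in {V8}.
Condition 2 (every backdoor path blocked by {V8}):
  P1: blocked at fork node V8 ∈ conditioning set.
{V8} satisfies the backdoor criterion.

Yes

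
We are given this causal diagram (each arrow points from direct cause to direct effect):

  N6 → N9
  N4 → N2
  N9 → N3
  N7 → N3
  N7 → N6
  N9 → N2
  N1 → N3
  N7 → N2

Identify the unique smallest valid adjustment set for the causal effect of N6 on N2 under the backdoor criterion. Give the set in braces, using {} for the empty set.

Variables eligible for adjustment (non-descendants of N6, excluding N6 and N2): {N1, N4, N7}.
Backdoor paths from N6 to N2:
  P1: N6 <- N7 -> N3 <- N9 -> N2
  P2: N6 <- N7 -> N2
The empty set is not sufficient: P2 (N6 <- N7 -> N2) has no collider blocking it and no conditioned non-collider, so it is open.
Try {N7}:
  P1: blocked at fork node N7 ∈ conditioning set.
  P2: blocked at fork node N7 ∈ conditioning set.
{N7} contains no descendant of N6 and blocks every backdoor path.
No other singleton works — e.g. {N4} leaves P2 open — so {N7} is the unique smallest valid adjustment set.

{N7}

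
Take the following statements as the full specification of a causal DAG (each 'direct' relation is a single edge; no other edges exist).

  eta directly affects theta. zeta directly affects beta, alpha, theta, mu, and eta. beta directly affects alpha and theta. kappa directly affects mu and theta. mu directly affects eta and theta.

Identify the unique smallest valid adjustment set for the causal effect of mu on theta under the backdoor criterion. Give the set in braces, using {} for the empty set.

Variables eligible for adjustment (non-descendants of mu, excluding mu and theta): {alpha, beta, kappa, zeta}.
Backdoor paths from mu to theta:
  P1: mu <- kappa -> theta
  P2: mu <- zeta -> beta -> theta
  P3: mu <- zeta -> alpha <- beta -> theta
  P4: mu <- zeta -> eta -> theta
  P5: mu <- zeta -> theta
The empty set is not sufficient: P1 (mu <- kappa -> theta) has no collider blocking it and no conditioned non-collider, so it is open.
Try {kappa, zeta}:
  P1: blocked at fork node kappa ∈ conditioning set.
  P2: blocked at fork node zeta ∈ conditioning set.
  P3: blocked at fork node zeta ∈ conditioning set.
  P4: blocked at fork node zeta ∈ conditioning set.
  P5: blocked at fork node zeta ∈ conditioning set.
{kappa, zeta} contains no descendant of mu and blocks every backdoor path.
Every element of {kappa, zeta} is needed (dropping kappa leaves P1 open; dropping zeta leaves P2 open), so no proper subset is valid.
Among all size-2 subsets of the eligible variables, only {kappa, zeta} blocks every backdoor path, so it is the unique smallest valid adjustment set.

{kappa, zeta}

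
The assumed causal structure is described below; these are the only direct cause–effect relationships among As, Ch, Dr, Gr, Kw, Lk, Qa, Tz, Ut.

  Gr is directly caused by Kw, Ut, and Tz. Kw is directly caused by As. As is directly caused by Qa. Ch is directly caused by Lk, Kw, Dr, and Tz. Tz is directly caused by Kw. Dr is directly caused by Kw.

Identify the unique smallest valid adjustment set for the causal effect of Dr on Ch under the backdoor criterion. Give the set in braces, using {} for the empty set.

Variables eligible for adjustment (non-descendants of Dr, excluding Dr and Ch): {As, Gr, Kw, Lk, Qa, Tz, Ut}.
Backdoor paths from Dr to Ch:
  P1: Dr <- Kw -> Tz -> Ch
  P2: Dr <- Kw -> Ch
  P3: Dr <- Kw -> Gr <- Tz -> Ch
The empty set is not sufficient: P1 (Dr <- Kw -> Tz -> Ch) has no collider blocking it and no conditioned non-collider, so it is open.
Try {Kw}:
  P1: blocked at fork node Kw ∈ conditioning set.
  P2: blocked at fork node Kw ∈ conditioning set.
  P3: blocked at fork node Kw ∈ conditioning set.
{Kw} contains no descendant of Dr and blocks every backdoor path.
No other singleton works — e.g. {Qa} leaves P1 open — so {Kw} is the unique smallest valid adjustment set.

{Kw}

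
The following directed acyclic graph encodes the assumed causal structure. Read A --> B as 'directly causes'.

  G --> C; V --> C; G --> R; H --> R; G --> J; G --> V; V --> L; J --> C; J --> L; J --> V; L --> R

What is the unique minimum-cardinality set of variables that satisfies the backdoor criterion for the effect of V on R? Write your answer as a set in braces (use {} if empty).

Variables eligible for adjustment (non-descendants of V, excluding V and R): {G, H, J}.
Backdoor paths from V to R:
  P1: V <- G -> J -> L -> R
  P2: V <- G -> C <- J -> L -> R
  P3: V <- G -> R
  P4: V <- J <- G -> R
  P5: V <- J -> L -> R
  P6: V <- J -> C <- G -> R
The empty set is not sufficient: P1 (V <- G -> J -> L -> R) has no collider blocking it and no conditioned non-collider, so it is open.
Try {G, J}:
  P1: blocked at fork node G ∈ conditioning set.
  P2: blocked at fork node G ∈ conditioning set.
  P3: blocked at fork node G ∈ conditioning set.
  P4: blocked at chain node J ∈ conditioning set.
  P5: blocked at fork node J ∈ conditioning set.
  P6: blocked at fork node J ∈ conditioning set.
{G, J} contains no descendant of V and blocks every backdoor path.
Every element of {G, J} is needed (dropping G leaves P3 open; dropping J leaves P5 open), so no proper subset is valid.
Among all size-2 subsets of the eligible variables, only {G, J} blocks every backdoor path, so it is the unique smallest valid adjustment set.

{G, J}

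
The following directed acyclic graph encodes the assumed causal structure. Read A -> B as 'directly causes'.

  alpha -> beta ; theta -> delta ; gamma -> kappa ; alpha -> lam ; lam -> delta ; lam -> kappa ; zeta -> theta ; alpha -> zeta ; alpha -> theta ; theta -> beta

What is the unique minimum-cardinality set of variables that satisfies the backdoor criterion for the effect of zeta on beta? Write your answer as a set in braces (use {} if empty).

{alpha}

Variables eligible for adjustment (non-descendants of zeta, excluding zeta and beta): {alpha, gamma, kappa, lam}.
Backdoor paths from zeta to beta:
  P1: zeta <- alpha -> lam -> delta <- theta -> beta
  P2: zeta <- alpha -> theta -> beta
  P3: zeta <- alpha -> beta
The empty set is not sufficient: P2 (zeta <- alpha -> theta -> beta) has no collider blocking it and no conditioned non-collider, so it is open.
Try {alpha}:
  P1: blocked at fork node alpha ∈ conditioning set.
  P2: blocked at fork node alpha ∈ conditioning set.
  P3: blocked at fork node alpha ∈ conditioning set.
{alpha} contains no descendant of zeta and blocks every backdoor path.
No other singleton works — e.g. {lam} leaves P2 open — so {alpha} is the unique smallest valid adjustment set.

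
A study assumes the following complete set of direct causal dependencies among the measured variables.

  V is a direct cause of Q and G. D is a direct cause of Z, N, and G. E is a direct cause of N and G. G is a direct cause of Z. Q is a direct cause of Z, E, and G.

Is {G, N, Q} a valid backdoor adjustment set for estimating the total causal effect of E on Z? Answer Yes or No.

Backdoor paths from E to Z (paths whose first edge points into E):
  P1: E <- Q <- V -> G <- D -> Z
  P2: E <- Q <- V -> G -> Z
  P3: E <- Q -> G <- D -> Z
  P4: E <- Q -> G -> Z
  P5: E <- Q -> Z
Condition 1 (no descendant of E in the set): FAILS — G and N are descendants of E.
Condition 2 (every backdoor path blocked by {G, N, Q}):
  P1: blocked at chain node Q ∈ conditioning set.
  P2: blocked at chain node Q ∈ conditioning set.
  P3: blocked at fork node Q ∈ conditioning set.
  P4: blocked at fork node Q ∈ conditioning set.
  P5: blocked at fork node Q ∈ conditioning set.
{G, N, Q} does not satisfy the backdoor criterion.

No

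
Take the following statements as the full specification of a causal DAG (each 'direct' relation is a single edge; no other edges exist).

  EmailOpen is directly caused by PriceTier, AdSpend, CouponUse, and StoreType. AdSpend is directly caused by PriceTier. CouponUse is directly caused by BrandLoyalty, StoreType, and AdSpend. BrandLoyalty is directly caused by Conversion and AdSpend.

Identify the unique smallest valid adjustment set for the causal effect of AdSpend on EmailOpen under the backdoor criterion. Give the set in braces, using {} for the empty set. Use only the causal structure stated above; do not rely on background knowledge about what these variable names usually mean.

Variables eligible for adjustment (non-descendants of AdSpend, excluding AdSpend and EmailOpen): {Conversion, PriceTier, StoreType}.
Backdoor paths from AdSpend to EmailOpen:
  P1: AdSpend <- PriceTier -> EmailOpen
The empty set is not sufficient: P1 (AdSpend <- PriceTier -> EmailOpen) has no collider blocking it and no conditioned non-collider, so it is open.
Try {PriceTier}:
  P1: blocked at fork node PriceTier ∈ conditioning set.
{PriceTier} contains no descendant of AdSpend and blocks every backdoor path.
No other singleton works — e.g. {Conversion} leaves P1 open — so {PriceTier} is the unique smallest valid adjustment set.

{PriceTier}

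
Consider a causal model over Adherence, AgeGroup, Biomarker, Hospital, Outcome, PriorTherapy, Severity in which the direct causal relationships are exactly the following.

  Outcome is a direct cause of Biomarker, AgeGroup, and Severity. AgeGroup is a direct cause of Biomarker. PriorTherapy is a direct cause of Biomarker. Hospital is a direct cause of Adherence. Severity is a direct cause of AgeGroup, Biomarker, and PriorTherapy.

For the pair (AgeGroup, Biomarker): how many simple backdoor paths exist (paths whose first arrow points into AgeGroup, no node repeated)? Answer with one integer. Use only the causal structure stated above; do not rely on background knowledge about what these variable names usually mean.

6

A backdoor path from AgeGroup to Biomarker is any simple undirected path whose first edge points into AgeGroup (i.e. leaves AgeGroup via a parent).
Parents of AgeGroup: {Outcome, Severity}.
Enumerating:
  P1: AgeGroup <- Outcome -> Severity -> PriorTherapy -> Biomarker
  P2: AgeGroup <- Outcome -> Severity -> Biomarker
  P3: AgeGroup <- Outcome -> Biomarker
  P4: AgeGroup <- Severity <- Outcome -> Biomarker
  P5: AgeGroup <- Severity -> PriorTherapy -> Biomarker
  P6: AgeGroup <- Severity -> Biomarker
That exhausts the simple backdoor paths. Count: 6.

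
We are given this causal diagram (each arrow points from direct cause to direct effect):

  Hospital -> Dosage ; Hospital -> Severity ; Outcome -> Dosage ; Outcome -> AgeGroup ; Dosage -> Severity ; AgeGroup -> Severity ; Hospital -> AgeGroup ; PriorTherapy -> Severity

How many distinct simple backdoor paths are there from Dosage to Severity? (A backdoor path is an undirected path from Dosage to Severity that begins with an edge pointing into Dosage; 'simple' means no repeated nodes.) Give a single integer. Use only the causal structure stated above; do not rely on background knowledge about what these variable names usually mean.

4

A backdoor path from Dosage to Severity is any simple undirected path whose first edge points into Dosage (i.e. leaves Dosage via a parent).
Parents of Dosage: {Hospital, Outcome}.
Enumerating:
  P1: Dosage <- Outcome -> AgeGroup <- Hospital -> Severity
  P2: Dosage <- Outcome -> AgeGroup -> Severity
  P3: Dosage <- Hospital -> AgeGroup -> Severity
  P4: Dosage <- Hospital -> Severity
That exhausts the simple backdoor paths. Count: 4.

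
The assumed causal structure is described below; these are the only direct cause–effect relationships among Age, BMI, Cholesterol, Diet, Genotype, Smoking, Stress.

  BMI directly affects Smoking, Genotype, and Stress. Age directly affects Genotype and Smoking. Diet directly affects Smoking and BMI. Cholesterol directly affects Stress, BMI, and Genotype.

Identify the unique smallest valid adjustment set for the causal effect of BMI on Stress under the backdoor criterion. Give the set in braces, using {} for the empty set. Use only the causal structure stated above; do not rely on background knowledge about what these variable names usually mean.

Variables eligible for adjustment (non-descendants of BMI, excluding BMI and Stress): {Age, Cholesterol, Diet}.
Backdoor paths from BMI to Stress:
  P1: BMI <- Cholesterol -> Stress
  P2: BMI <- Diet -> Smoking <- Age -> Genotype <- Cholesterol -> Stress
The empty set is not sufficient: P1 (BMI <- Cholesterol -> Stress) has no collider blocking it and no conditioned non-collider, so it is open.
Try {Cholesterol}:
  P1: blocked at fork node Cholesterol ∈ conditioning set.
  P2: blocked at collider Smoking (neither it nor any descendant is in the conditioning set).
{Cholesterol} contains no descendant of BMI and blocks every backdoor path.
No other singleton works — e.g. {Diet} leaves P1 open — so {Cholesterol} is the unique smallest valid adjustment set.

{Cholesterol}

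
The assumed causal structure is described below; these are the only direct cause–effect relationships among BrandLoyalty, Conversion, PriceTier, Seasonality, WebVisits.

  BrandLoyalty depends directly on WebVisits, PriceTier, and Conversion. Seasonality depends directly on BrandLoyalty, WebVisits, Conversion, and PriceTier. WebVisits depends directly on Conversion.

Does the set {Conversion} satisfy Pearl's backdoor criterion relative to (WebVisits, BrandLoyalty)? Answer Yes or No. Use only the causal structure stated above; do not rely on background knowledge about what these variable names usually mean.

Yes

Backdoor paths from WebVisits to BrandLoyalty (paths whose first edge points into WebVisits):
  P1: WebVisits <- Conversion -> BrandLoyalty
  P2: WebVisits <- Conversion -> Seasonality <- PriceTier -> BrandLoyalty
  P3: WebVisits <- Conversion -> Seasonality <- BrandLoyalty
Condition 1 (no descendant of WebVisits in the set): holds — descendants of WebVisits are {BrandLoyalty, Seasonality}; none are in {Conversion}.
Condition 2 (every backdoor path blocked by {Conversion}):
  P1: blocked at fork node Conversion ∈ conditioning set.
  P2: blocked at fork node Conversion ∈ conditioning set.
  P3: blocked at fork node Conversion ∈ conditioning set.
{Conversion} satisfies the backdoor criterion.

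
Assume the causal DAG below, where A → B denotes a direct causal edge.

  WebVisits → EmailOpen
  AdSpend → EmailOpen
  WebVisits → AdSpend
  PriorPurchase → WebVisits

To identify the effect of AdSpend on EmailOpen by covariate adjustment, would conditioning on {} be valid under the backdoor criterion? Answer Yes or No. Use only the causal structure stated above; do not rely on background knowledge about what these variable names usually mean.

Backdoor paths from AdSpend to EmailOpen (paths whose first edge points into AdSpend):
  P1: AdSpend <- WebVisits -> EmailOpen
Condition 1 (no descendant of AdSpend in the set): holds — descendants of AdSpend are {EmailOpen}; none are in {}.
Condition 2 (every backdoor path blocked by {}):
  P1: open — no interior node is in the conditioning set.
{} does not satisfy the backdoor criterion.

No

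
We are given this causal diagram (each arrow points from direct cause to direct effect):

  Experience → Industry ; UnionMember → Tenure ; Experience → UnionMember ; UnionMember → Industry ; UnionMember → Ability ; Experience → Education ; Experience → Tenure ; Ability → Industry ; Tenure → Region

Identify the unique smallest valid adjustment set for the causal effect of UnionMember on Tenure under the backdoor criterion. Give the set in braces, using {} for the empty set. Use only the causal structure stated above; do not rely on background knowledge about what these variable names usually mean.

Variables eligible for adjustment (non-descendants of UnionMember, excluding UnionMember and Tenure): {Education, Experience}.
Backdoor paths from UnionMember to Tenure:
  P1: UnionMember <- Experience -> Tenure
The empty set is not sufficient: P1 (UnionMember <- Experience -> Tenure) has no collider blocking it and no conditioned non-collider, so it is open.
Try {Experience}:
  P1: blocked at fork node Experience ∈ conditioning set.
{Experience} contains no descendant of UnionMember and blocks every backdoor path.
No other singleton works — e.g. {Education} leaves P1 open — so {Experience} is the unique smallest valid adjustment set.

{Experience}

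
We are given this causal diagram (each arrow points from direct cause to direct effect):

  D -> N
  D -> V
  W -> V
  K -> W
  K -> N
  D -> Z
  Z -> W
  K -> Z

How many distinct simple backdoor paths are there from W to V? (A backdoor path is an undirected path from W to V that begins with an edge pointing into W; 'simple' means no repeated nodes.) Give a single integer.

A backdoor path from W to V is any simple undirected path whose first edge points into W (i.e. leaves W via a parent).
Parents of W: {K, Z}.
Enumerating:
  P1: W <- K -> Z <- D -> V
  P2: W <- K -> N <- D -> V
  P3: W <- Z <- K -> N <- D -> V
  P4: W <- Z <- D -> V
That exhausts the simple backdoor paths. Count: 4.

4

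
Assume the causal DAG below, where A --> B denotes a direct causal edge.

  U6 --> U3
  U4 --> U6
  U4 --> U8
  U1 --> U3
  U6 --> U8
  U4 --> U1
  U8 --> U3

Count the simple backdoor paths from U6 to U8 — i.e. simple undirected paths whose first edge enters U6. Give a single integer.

2

A backdoor path from U6 to U8 is any simple undirected path whose first edge points into U6 (i.e. leaves U6 via a parent).
Parents of U6: {U4}.
Enumerating:
  P1: U6 <- U4 -> U1 -> U3 <- U8
  P2: U6 <- U4 -> U8
That exhausts the simple backdoor paths. Count: 2.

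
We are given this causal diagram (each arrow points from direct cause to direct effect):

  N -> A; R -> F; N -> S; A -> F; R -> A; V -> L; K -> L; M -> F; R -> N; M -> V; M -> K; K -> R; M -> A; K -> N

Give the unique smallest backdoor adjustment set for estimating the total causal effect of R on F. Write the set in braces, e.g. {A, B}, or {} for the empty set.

Variables eligible for adjustment (non-descendants of R, excluding R and F): {K, L, M, V}.
Backdoor paths from R to F:
  P1: R <- K <- M -> A -> F
  P2: R <- K <- M -> F
  P3: R <- K -> N -> A <- M -> F
  P4: R <- K -> N -> A -> F
  P5: R <- K -> L <- V <- M -> A -> F
  P6: R <- K -> L <- V <- M -> F
The empty set is not sufficient: P1 (R <- K <- M -> A -> F) has no collider blocking it and no conditioned non-collider, so it is open.
Try {K}:
  P1: blocked at chain node K ∈ conditioning set.
  P2: blocked at chain node K ∈ conditioning set.
  P3: blocked at fork node K ∈ conditioning set.
  P4: blocked at fork node K ∈ conditioning set.
  P5: blocked at fork node K ∈ conditioning set.
  P6: blocked at fork node K ∈ conditioning set.
{K} contains no descendant of R and blocks every backdoor path.
No other singleton works — e.g. {M} leaves P4 open — so {K} is the unique smallest valid adjustment set.

{K}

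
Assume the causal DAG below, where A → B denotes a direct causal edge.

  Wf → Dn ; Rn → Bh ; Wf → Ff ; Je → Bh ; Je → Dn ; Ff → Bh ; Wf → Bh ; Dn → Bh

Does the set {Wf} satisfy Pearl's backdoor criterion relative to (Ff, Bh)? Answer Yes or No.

Backdoor paths from Ff to Bh (paths whose first edge points into Ff):
  P1: Ff <- Wf -> Dn <- Je -> Bh
  P2: Ff <- Wf -> Dn -> Bh
  P3: Ff <- Wf -> Bh
Condition 1 (no descendant of Ff in the set): holds — descendants of Ff are {Bh}; none are in {Wf}.
Condition 2 (every backdoor path blocked by {Wf}):
  P1: blocked at fork node Wf ∈ conditioning set.
  P2: blocked at fork node Wf ∈ conditioning set.
  P3: blocked at fork node Wf ∈ conditioning set.
{Wf} satisfies the backdoor criterion.

Yes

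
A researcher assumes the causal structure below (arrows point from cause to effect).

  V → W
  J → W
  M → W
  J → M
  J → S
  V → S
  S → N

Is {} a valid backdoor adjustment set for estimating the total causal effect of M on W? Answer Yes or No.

Backdoor paths from M to W (paths whose first edge points into M):
  P1: M <- J -> S <- V -> W
  P2: M <- J -> W
Condition 1 (no descendant of M in the set): holds — descendants of M are {W}; none are in {}.
Condition 2 (every backdoor path blocked by {}):
  P1: blocked at collider S (neither it nor any descendant is in the conditioning set).
  P2: open — no interior node is in the conditioning set.
{} does not satisfy the backdoor criterion.

No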